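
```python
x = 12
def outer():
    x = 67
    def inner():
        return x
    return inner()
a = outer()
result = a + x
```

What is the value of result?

Step 1: outer() has local x = 67. inner() reads from enclosing.
Step 2: outer() returns 67. Global x = 12 unchanged.
Step 3: result = 67 + 12 = 79

The answer is 79.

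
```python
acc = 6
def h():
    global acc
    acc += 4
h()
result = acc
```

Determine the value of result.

Step 1: acc = 6 globally.
Step 2: h() modifies global acc: acc += 4 = 10.
Step 3: result = 10

The answer is 10.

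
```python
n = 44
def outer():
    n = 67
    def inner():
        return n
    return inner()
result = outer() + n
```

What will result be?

Step 1: Global n = 44. outer() shadows with n = 67.
Step 2: inner() returns enclosing n = 67. outer() = 67.
Step 3: result = 67 + global n (44) = 111

The answer is 111.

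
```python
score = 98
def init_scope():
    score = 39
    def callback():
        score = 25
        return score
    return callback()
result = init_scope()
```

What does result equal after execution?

Step 1: Three scopes define score: global (98), init_scope (39), callback (25).
Step 2: callback() has its own local score = 25, which shadows both enclosing and global.
Step 3: result = 25 (local wins in LEGB)

The answer is 25.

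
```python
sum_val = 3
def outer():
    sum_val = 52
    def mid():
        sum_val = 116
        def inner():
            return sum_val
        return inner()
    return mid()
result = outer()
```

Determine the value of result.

Step 1: Three levels of shadowing: global 3, outer 52, mid 116.
Step 2: inner() finds sum_val = 116 in enclosing mid() scope.
Step 3: result = 116

The answer is 116.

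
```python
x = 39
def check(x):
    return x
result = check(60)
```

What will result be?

Step 1: Global x = 39.
Step 2: check(60) takes parameter x = 60, which shadows the global.
Step 3: result = 60

The answer is 60.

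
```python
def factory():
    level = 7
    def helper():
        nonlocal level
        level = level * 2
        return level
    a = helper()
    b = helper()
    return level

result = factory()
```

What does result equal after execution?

Step 1: level starts at 7.
Step 2: First helper(): level = 7 * 2 = 14.
Step 3: Second helper(): level = 14 * 2 = 28.
Step 4: result = 28

The answer is 28.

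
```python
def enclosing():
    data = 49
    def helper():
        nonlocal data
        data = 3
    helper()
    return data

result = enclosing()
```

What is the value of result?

Step 1: enclosing() sets data = 49.
Step 2: helper() uses nonlocal to reassign data = 3.
Step 3: result = 3

The answer is 3.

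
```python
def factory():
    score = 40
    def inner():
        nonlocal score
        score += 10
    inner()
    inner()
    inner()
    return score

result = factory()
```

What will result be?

Step 1: score starts at 40.
Step 2: inner() is called 3 times, each adding 10.
Step 3: score = 40 + 10 * 3 = 70

The answer is 70.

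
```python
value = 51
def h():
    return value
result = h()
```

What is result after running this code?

Step 1: value = 51 is defined in the global scope.
Step 2: h() looks up value. No local value exists, so Python checks the global scope via LEGB rule and finds value = 51.
Step 3: result = 51

The answer is 51.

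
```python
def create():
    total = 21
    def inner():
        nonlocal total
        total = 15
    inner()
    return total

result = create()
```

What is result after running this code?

Step 1: create() sets total = 21.
Step 2: inner() uses nonlocal to reassign total = 15.
Step 3: result = 15

The answer is 15.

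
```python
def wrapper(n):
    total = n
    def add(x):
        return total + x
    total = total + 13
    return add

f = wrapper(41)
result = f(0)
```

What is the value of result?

Step 1: wrapper(41) sets total = 41, then total = 41 + 13 = 54.
Step 2: Closures capture by reference, so add sees total = 54.
Step 3: f(0) returns 54 + 0 = 54

The answer is 54.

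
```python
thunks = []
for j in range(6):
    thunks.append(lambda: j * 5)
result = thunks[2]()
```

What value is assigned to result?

Step 1: All lambdas reference the same variable j (late binding).
Step 2: After the loop, j = 5. Every lambda returns j * 5.
Step 3: thunks[2]() = 5 * 5 = 25

The answer is 25.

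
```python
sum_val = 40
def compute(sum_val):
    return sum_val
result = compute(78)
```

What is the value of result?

Step 1: Global sum_val = 40.
Step 2: compute(78) takes parameter sum_val = 78, which shadows the global.
Step 3: result = 78

The answer is 78.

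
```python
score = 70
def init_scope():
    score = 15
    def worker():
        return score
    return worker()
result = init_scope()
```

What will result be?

Step 1: score = 70 globally, but init_scope() defines score = 15 locally.
Step 2: worker() looks up score. Not in local scope, so checks enclosing scope (init_scope) and finds score = 15.
Step 3: result = 15

The answer is 15.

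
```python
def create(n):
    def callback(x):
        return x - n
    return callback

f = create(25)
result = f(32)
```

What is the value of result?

Step 1: create(25) creates a closure capturing n = 25.
Step 2: f(32) computes 32 - 25 = 7.
Step 3: result = 7

The answer is 7.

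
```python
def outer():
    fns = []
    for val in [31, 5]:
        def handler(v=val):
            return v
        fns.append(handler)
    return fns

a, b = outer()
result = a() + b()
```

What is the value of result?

Step 1: Default argument v=val captures val at each iteration.
Step 2: a() returns 31 (captured at first iteration), b() returns 5 (captured at second).
Step 3: result = 31 + 5 = 36

The answer is 36.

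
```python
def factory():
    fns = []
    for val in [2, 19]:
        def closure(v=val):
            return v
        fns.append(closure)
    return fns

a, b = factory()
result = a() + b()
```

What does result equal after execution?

Step 1: Default argument v=val captures val at each iteration.
Step 2: a() returns 2 (captured at first iteration), b() returns 19 (captured at second).
Step 3: result = 2 + 19 = 21

The answer is 21.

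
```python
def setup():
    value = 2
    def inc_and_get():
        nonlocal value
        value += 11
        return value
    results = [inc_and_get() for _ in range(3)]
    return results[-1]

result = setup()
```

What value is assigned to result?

Step 1: value = 2.
Step 2: Three calls to inc_and_get(), each adding 11.
Step 3: Last value = 2 + 11 * 3 = 35

The answer is 35.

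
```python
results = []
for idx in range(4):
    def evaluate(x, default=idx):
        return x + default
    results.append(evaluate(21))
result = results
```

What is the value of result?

Step 1: Default argument default=idx is evaluated at function definition time.
Step 2: Each iteration creates evaluate with default = current idx value.
Step 3: evaluate(21) returns 21 + default. results = [21, 22, 23, 24]

The answer is [21, 22, 23, 24].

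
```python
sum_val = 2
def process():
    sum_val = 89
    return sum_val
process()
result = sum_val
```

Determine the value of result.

Step 1: Global sum_val = 2.
Step 2: process() creates local sum_val = 89 (shadow, not modification).
Step 3: After process() returns, global sum_val is unchanged. result = 2

The answer is 2.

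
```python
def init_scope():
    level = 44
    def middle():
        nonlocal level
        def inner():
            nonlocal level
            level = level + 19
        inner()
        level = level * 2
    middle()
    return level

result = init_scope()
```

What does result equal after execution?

Step 1: level = 44.
Step 2: inner() adds 19: level = 44 + 19 = 63.
Step 3: middle() doubles: level = 63 * 2 = 126.
Step 4: result = 126

The answer is 126.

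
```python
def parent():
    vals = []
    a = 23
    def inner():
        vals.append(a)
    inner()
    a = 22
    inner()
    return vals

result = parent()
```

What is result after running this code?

Step 1: a = 23. inner() appends current a to vals.
Step 2: First inner(): appends 23. Then a = 22.
Step 3: Second inner(): appends 22 (closure sees updated a). result = [23, 22]

The answer is [23, 22].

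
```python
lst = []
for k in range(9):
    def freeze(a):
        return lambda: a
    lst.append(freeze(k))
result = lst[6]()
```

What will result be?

Step 1: freeze(k) creates a new scope capturing a = k at call time.
Step 2: lst[6] = freeze(6), so its lambda captures a = 6.
Step 3: result = 6 (closure factory fixes late binding)

The answer is 6.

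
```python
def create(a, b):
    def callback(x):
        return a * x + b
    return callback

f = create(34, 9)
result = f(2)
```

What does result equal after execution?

Step 1: create(34, 9) captures a = 34, b = 9.
Step 2: f(2) computes 34 * 2 + 9 = 77.
Step 3: result = 77

The answer is 77.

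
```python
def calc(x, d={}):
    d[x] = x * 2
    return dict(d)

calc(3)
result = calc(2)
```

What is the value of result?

Step 1: Mutable default dict is shared across calls.
Step 2: First call adds 3: 6. Second call adds 2: 4.
Step 3: result = {3: 6, 2: 4}

The answer is {3: 6, 2: 4}.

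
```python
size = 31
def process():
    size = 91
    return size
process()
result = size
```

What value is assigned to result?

Step 1: size = 31 globally.
Step 2: process() creates a LOCAL size = 91 (no global keyword!).
Step 3: The global size is unchanged. result = 31

The answer is 31.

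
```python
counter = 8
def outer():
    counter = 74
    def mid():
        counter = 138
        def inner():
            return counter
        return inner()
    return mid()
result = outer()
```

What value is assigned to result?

Step 1: Three levels of shadowing: global 8, outer 74, mid 138.
Step 2: inner() finds counter = 138 in enclosing mid() scope.
Step 3: result = 138

The answer is 138.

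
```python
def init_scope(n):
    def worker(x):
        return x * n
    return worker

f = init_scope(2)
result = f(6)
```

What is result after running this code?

Step 1: init_scope(2) creates a closure capturing n = 2.
Step 2: f(6) computes 6 * 2 = 12.
Step 3: result = 12

The answer is 12.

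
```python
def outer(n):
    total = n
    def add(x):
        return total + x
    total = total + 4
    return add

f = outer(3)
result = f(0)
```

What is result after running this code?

Step 1: outer(3) sets total = 3, then total = 3 + 4 = 7.
Step 2: Closures capture by reference, so add sees total = 7.
Step 3: f(0) returns 7 + 0 = 7

The answer is 7.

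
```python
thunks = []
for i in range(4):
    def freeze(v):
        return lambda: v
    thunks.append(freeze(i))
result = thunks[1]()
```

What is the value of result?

Step 1: freeze(i) creates a new scope capturing v = i at call time.
Step 2: thunks[1] = freeze(1), so its lambda captures v = 1.
Step 3: result = 1 (closure factory fixes late binding)

The answer is 1.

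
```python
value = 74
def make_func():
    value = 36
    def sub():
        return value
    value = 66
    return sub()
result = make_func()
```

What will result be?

Step 1: make_func() sets value = 36, then later value = 66.
Step 2: sub() is called after value is reassigned to 66. Closures capture variables by reference, not by value.
Step 3: result = 66

The answer is 66.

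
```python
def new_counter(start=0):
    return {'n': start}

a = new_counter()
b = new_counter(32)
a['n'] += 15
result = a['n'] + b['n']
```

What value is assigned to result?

Step 1: new_counter() returns a new dict each call (immutable default 0).
Step 2: a = {'n': 0}, b = {'n': 32}.
Step 3: a['n'] += 15 = 15. result = 15 + 32 = 47

The answer is 47.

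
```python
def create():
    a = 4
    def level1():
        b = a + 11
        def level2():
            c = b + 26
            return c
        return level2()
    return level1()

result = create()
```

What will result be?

Step 1: a = 4. b = a + 11 = 15.
Step 2: c = b + 26 = 15 + 26 = 41.
Step 3: result = 41

The answer is 41.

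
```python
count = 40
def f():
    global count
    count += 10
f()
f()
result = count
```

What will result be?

Step 1: count = 40.
Step 2: First f(): count = 40 + 10 = 50.
Step 3: Second f(): count = 50 + 10 = 60. result = 60

The answer is 60.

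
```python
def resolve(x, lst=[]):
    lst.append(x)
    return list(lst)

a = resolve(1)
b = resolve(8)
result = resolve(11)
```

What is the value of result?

Step 1: Default list is shared. list() creates copies for return values.
Step 2: Internal list grows: [1] -> [1, 8] -> [1, 8, 11].
Step 3: result = [1, 8, 11]

The answer is [1, 8, 11].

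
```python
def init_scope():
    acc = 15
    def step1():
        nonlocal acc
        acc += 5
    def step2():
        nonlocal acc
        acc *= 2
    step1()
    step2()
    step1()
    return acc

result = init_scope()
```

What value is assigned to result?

Step 1: acc = 15.
Step 2: step1(): acc = 15 + 5 = 20.
Step 3: step2(): acc = 20 * 2 = 40.
Step 4: step1(): acc = 40 + 5 = 45. result = 45

The answer is 45.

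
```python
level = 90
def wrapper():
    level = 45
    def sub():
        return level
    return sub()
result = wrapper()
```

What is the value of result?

Step 1: level = 90 globally, but wrapper() defines level = 45 locally.
Step 2: sub() looks up level. Not in local scope, so checks enclosing scope (wrapper) and finds level = 45.
Step 3: result = 45

The answer is 45.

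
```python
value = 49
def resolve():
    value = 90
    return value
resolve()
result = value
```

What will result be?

Step 1: value = 49 globally.
Step 2: resolve() creates a LOCAL value = 90 (no global keyword!).
Step 3: The global value is unchanged. result = 49

The answer is 49.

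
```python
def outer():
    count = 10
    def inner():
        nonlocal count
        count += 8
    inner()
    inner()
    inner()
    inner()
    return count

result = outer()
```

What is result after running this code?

Step 1: count starts at 10.
Step 2: inner() is called 4 times, each adding 8.
Step 3: count = 10 + 8 * 4 = 42

The answer is 42.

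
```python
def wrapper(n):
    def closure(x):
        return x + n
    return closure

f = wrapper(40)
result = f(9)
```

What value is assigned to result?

Step 1: wrapper(40) creates a closure that captures n = 40.
Step 2: f(9) calls the closure with x = 9, returning 9 + 40 = 49.
Step 3: result = 49

The answer is 49.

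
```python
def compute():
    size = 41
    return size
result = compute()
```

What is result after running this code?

Step 1: compute() defines size = 41 in its local scope.
Step 2: return size finds the local variable size = 41.
Step 3: result = 41

The answer is 41.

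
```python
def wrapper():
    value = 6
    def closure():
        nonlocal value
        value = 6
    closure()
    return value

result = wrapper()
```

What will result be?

Step 1: wrapper() sets value = 6.
Step 2: closure() uses nonlocal to reassign value = 6.
Step 3: result = 6

The answer is 6.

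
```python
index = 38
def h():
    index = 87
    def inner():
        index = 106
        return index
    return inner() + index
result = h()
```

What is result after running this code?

Step 1: h() has local index = 87. inner() has local index = 106.
Step 2: inner() returns its local index = 106.
Step 3: h() returns 106 + its own index (87) = 193

The answer is 193.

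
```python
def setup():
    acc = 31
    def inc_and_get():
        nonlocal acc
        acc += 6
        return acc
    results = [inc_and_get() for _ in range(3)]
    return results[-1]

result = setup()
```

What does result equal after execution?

Step 1: acc = 31.
Step 2: Three calls to inc_and_get(), each adding 6.
Step 3: Last value = 31 + 6 * 3 = 49

The answer is 49.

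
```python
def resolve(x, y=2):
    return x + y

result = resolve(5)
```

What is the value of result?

Step 1: resolve(5) uses default y = 2.
Step 2: Returns 5 + 2 = 7.
Step 3: result = 7

The answer is 7.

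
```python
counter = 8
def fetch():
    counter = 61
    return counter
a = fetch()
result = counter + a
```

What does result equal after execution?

Step 1: Global counter = 8. fetch() returns local counter = 61.
Step 2: a = 61. Global counter still = 8.
Step 3: result = 8 + 61 = 69

The answer is 69.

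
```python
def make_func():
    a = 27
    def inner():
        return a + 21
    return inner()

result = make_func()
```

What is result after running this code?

Step 1: make_func() defines a = 27.
Step 2: inner() reads a = 27 from enclosing scope, returns 27 + 21 = 48.
Step 3: result = 48

The answer is 48.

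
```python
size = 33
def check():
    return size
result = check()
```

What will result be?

Step 1: size = 33 is defined in the global scope.
Step 2: check() looks up size. No local size exists, so Python checks the global scope via LEGB rule and finds size = 33.
Step 3: result = 33

The answer is 33.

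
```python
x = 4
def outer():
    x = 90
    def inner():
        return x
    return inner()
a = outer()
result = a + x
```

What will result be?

Step 1: outer() has local x = 90. inner() reads from enclosing.
Step 2: outer() returns 90. Global x = 4 unchanged.
Step 3: result = 90 + 4 = 94

The answer is 94.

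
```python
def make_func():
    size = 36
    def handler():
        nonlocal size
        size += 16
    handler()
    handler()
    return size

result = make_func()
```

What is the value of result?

Step 1: size starts at 36.
Step 2: handler() is called 2 times, each adding 16.
Step 3: size = 36 + 16 * 2 = 68

The answer is 68.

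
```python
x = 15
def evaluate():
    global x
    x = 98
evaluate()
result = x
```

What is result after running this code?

Step 1: x = 15 globally.
Step 2: evaluate() declares global x and sets it to 98.
Step 3: After evaluate(), global x = 98. result = 98

The answer is 98.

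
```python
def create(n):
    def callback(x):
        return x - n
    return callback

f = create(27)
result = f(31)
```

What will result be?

Step 1: create(27) creates a closure capturing n = 27.
Step 2: f(31) computes 31 - 27 = 4.
Step 3: result = 4

The answer is 4.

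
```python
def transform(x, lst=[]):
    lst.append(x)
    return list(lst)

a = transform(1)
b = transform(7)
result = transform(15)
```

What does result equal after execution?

Step 1: Default list is shared. list() creates copies for return values.
Step 2: Internal list grows: [1] -> [1, 7] -> [1, 7, 15].
Step 3: result = [1, 7, 15]

The answer is [1, 7, 15].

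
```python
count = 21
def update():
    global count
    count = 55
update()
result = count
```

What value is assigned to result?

Step 1: count = 21 globally.
Step 2: update() declares global count and sets it to 55.
Step 3: After update(), global count = 55. result = 55

The answer is 55.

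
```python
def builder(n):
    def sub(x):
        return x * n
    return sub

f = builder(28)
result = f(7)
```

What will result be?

Step 1: builder(28) creates a closure capturing n = 28.
Step 2: f(7) computes 7 * 28 = 196.
Step 3: result = 196

The answer is 196.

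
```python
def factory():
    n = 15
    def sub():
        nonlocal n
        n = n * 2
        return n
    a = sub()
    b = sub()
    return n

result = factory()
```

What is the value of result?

Step 1: n starts at 15.
Step 2: First sub(): n = 15 * 2 = 30.
Step 3: Second sub(): n = 30 * 2 = 60.
Step 4: result = 60

The answer is 60.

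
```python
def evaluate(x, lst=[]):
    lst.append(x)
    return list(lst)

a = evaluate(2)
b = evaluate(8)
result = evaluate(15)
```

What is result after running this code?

Step 1: Default list is shared. list() creates copies for return values.
Step 2: Internal list grows: [2] -> [2, 8] -> [2, 8, 15].
Step 3: result = [2, 8, 15]

The answer is [2, 8, 15].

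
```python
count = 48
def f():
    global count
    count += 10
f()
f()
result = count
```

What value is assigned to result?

Step 1: count = 48.
Step 2: First f(): count = 48 + 10 = 58.
Step 3: Second f(): count = 58 + 10 = 68. result = 68

The answer is 68.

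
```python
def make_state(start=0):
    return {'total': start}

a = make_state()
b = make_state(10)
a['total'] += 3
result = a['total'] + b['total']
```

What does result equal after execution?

Step 1: make_state() returns a new dict each call (immutable default 0).
Step 2: a = {'total': 0}, b = {'total': 10}.
Step 3: a['total'] += 3 = 3. result = 3 + 10 = 13

The answer is 13.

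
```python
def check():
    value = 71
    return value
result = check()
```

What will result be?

Step 1: check() defines value = 71 in its local scope.
Step 2: return value finds the local variable value = 71.
Step 3: result = 71

The answer is 71.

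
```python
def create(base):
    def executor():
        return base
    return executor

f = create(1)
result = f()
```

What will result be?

Step 1: create(1) creates closure capturing base = 1.
Step 2: f() returns the captured base = 1.
Step 3: result = 1

The answer is 1.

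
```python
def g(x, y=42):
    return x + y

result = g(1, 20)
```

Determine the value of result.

Step 1: g(1, 20) overrides default y with 20.
Step 2: Returns 1 + 20 = 21.
Step 3: result = 21

The answer is 21.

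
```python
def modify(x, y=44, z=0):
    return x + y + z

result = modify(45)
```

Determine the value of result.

Step 1: modify(45) uses defaults y = 44, z = 0.
Step 2: Returns 45 + 44 + 0 = 89.
Step 3: result = 89

The answer is 89.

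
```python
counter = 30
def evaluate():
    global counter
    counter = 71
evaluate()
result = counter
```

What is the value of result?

Step 1: counter = 30 globally.
Step 2: evaluate() declares global counter and sets it to 71.
Step 3: After evaluate(), global counter = 71. result = 71

The answer is 71.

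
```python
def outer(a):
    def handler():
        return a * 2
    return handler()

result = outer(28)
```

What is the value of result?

Step 1: outer(28) binds parameter a = 28.
Step 2: handler() accesses a = 28 from enclosing scope.
Step 3: result = 28 * 2 = 56

The answer is 56.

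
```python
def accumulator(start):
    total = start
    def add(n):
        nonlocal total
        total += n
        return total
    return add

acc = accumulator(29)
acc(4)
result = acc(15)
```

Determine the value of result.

Step 1: accumulator(29) creates closure with total = 29.
Step 2: First acc(4): total = 29 + 4 = 33.
Step 3: Second acc(15): total = 33 + 15 = 48. result = 48

The answer is 48.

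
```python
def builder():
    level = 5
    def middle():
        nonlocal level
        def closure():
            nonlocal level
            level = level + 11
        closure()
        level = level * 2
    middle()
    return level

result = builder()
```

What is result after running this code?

Step 1: level = 5.
Step 2: closure() adds 11: level = 5 + 11 = 16.
Step 3: middle() doubles: level = 16 * 2 = 32.
Step 4: result = 32

The answer is 32.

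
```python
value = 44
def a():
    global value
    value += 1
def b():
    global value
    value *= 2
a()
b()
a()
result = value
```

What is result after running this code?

Step 1: value = 44.
Step 2: a(): value = 44 + 1 = 45.
Step 3: b(): value = 45 * 2 = 90.
Step 4: a(): value = 90 + 1 = 91

The answer is 91.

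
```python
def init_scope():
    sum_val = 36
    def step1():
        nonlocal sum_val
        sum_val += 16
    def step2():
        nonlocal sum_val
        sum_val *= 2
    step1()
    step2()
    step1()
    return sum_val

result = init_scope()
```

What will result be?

Step 1: sum_val = 36.
Step 2: step1(): sum_val = 36 + 16 = 52.
Step 3: step2(): sum_val = 52 * 2 = 104.
Step 4: step1(): sum_val = 104 + 16 = 120. result = 120

The answer is 120.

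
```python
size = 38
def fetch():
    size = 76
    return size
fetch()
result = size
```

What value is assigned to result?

Step 1: Global size = 38.
Step 2: fetch() creates local size = 76 (shadow, not modification).
Step 3: After fetch() returns, global size is unchanged. result = 38

The answer is 38.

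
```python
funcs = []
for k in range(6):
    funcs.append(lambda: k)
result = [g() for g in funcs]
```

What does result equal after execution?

Step 1: All 6 lambdas share the same variable k.
Step 2: After the loop, k = 5.
Step 3: Each call returns 5. result = [5, 5, 5, 5, 5, 5]

The answer is [5, 5, 5, 5, 5, 5].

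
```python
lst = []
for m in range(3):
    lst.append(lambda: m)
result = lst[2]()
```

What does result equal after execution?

Step 1: The loop creates 3 lambdas, all referencing the same variable m.
Step 2: After the loop, m = 2 (final value).
Step 3: lst[2]() looks up m at call time and finds 2. This is the late binding gotcha. result = 2

The answer is 2.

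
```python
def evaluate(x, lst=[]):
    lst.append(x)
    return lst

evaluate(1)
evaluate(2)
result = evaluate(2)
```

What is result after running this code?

Step 1: Mutable default argument gotcha! The list [] is created once.
Step 2: Each call appends to the SAME list: [1], [1, 2], [1, 2, 2].
Step 3: result = [1, 2, 2]

The answer is [1, 2, 2].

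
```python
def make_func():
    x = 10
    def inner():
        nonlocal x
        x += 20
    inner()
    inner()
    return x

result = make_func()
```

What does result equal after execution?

Step 1: x starts at 10.
Step 2: inner() is called 2 times, each adding 20.
Step 3: x = 10 + 20 * 2 = 50

The answer is 50.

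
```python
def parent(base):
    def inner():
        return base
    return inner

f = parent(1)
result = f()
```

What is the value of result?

Step 1: parent(1) creates closure capturing base = 1.
Step 2: f() returns the captured base = 1.
Step 3: result = 1

The answer is 1.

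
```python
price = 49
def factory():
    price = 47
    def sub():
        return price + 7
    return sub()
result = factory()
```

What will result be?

Step 1: factory() shadows global price with price = 47.
Step 2: sub() finds price = 47 in enclosing scope, computes 47 + 7 = 54.
Step 3: result = 54

The answer is 54.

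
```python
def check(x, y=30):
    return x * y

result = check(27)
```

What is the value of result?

Step 1: check(27) uses default y = 30.
Step 2: Returns 27 * 30 = 810.
Step 3: result = 810

The answer is 810.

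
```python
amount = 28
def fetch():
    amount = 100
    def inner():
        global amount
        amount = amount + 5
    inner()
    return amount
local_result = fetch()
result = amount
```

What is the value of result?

Step 1: Global amount = 28. fetch() creates local amount = 100.
Step 2: inner() declares global amount and adds 5: global amount = 28 + 5 = 33.
Step 3: fetch() returns its local amount = 100 (unaffected by inner).
Step 4: result = global amount = 33

The answer is 33.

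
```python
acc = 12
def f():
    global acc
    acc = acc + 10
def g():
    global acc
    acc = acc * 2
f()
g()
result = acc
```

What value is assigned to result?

Step 1: acc = 12.
Step 2: f() adds 10: acc = 12 + 10 = 22.
Step 3: g() doubles: acc = 22 * 2 = 44.
Step 4: result = 44

The answer is 44.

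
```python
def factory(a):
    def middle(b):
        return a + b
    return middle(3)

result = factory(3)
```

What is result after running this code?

Step 1: factory(3) passes a = 3.
Step 2: middle(3) has b = 3, reads a = 3 from enclosing.
Step 3: result = 3 + 3 = 6

The answer is 6.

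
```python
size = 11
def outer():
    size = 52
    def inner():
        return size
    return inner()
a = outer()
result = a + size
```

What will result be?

Step 1: outer() has local size = 52. inner() reads from enclosing.
Step 2: outer() returns 52. Global size = 11 unchanged.
Step 3: result = 52 + 11 = 63

The answer is 63.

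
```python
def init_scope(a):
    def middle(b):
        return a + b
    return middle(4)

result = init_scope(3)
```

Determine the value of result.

Step 1: init_scope(3) passes a = 3.
Step 2: middle(4) has b = 4, reads a = 3 from enclosing.
Step 3: result = 3 + 4 = 7

The answer is 7.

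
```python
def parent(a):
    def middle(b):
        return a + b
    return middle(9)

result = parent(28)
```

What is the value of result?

Step 1: parent(28) passes a = 28.
Step 2: middle(9) has b = 9, reads a = 28 from enclosing.
Step 3: result = 28 + 9 = 37

The answer is 37.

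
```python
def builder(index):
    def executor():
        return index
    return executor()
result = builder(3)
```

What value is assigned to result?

Step 1: builder(3) binds parameter index = 3.
Step 2: executor() looks up index in enclosing scope and finds the parameter index = 3.
Step 3: result = 3

The answer is 3.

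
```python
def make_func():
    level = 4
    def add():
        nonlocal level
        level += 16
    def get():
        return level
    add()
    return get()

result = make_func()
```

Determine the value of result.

Step 1: level = 4. add() modifies it via nonlocal, get() reads it.
Step 2: add() makes level = 4 + 16 = 20.
Step 3: get() returns 20. result = 20

The answer is 20.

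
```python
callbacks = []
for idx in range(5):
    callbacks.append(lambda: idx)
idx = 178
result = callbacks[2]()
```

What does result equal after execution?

Step 1: Lambdas capture the variable idx by reference, not by value.
Step 2: After the loop, idx is reassigned to 178.
Step 3: callbacks[2]() looks up the current idx = 178. result = 178

The answer is 178.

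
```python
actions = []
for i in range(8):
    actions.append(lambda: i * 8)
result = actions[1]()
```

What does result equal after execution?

Step 1: All lambdas reference the same variable i (late binding).
Step 2: After the loop, i = 7. Every lambda returns i * 8.
Step 3: actions[1]() = 7 * 8 = 56

The answer is 56.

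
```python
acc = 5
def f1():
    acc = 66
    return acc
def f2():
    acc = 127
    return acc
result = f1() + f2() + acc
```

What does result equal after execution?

Step 1: Each function shadows global acc with its own local.
Step 2: f1() returns 66, f2() returns 127.
Step 3: Global acc = 5 is unchanged. result = 66 + 127 + 5 = 198

The answer is 198.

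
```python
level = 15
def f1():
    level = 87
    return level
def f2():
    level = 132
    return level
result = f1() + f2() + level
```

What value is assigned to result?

Step 1: Each function shadows global level with its own local.
Step 2: f1() returns 87, f2() returns 132.
Step 3: Global level = 15 is unchanged. result = 87 + 132 + 15 = 234

The answer is 234.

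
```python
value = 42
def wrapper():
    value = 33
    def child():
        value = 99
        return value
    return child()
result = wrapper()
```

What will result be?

Step 1: Three scopes define value: global (42), wrapper (33), child (99).
Step 2: child() has its own local value = 99, which shadows both enclosing and global.
Step 3: result = 99 (local wins in LEGB)

The answer is 99.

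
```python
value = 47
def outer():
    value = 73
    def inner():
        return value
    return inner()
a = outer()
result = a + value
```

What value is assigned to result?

Step 1: outer() has local value = 73. inner() reads from enclosing.
Step 2: outer() returns 73. Global value = 47 unchanged.
Step 3: result = 73 + 47 = 120

The answer is 120.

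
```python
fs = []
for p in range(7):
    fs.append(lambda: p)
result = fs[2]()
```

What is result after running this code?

Step 1: The loop creates 7 lambdas, all referencing the same variable p.
Step 2: After the loop, p = 6 (final value).
Step 3: fs[2]() looks up p at call time and finds 6. This is the late binding gotcha. result = 6

The answer is 6.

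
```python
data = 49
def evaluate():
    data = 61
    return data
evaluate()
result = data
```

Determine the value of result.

Step 1: Global data = 49.
Step 2: evaluate() creates local data = 61 (shadow, not modification).
Step 3: After evaluate() returns, global data is unchanged. result = 49

The answer is 49.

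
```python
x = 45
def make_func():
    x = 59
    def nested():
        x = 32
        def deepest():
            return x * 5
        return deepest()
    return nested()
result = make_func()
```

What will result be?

Step 1: deepest() looks up x through LEGB: not local, finds x = 32 in enclosing nested().
Step 2: Returns 32 * 5 = 160.
Step 3: result = 160

The answer is 160.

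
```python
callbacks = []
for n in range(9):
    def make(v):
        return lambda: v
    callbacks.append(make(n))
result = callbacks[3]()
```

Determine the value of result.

Step 1: make(n) creates a new scope capturing v = n at call time.
Step 2: callbacks[3] = make(3), so its lambda captures v = 3.
Step 3: result = 3 (closure factory fixes late binding)

The answer is 3.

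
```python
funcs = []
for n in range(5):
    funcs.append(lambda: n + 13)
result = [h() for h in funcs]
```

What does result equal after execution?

Step 1: All lambdas capture n by reference. After the loop, n = 4.
Step 2: Each call returns 4 + 13 = 17.
Step 3: result = [17, 17, 17, 17, 17]

The answer is [17, 17, 17, 17, 17].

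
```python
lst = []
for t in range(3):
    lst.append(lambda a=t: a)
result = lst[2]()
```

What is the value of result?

Step 1: Default argument a=t captures t's value at each iteration.
Step 2: lst[2] captured a = 2 when t was 2.
Step 3: result = 2

The answer is 2.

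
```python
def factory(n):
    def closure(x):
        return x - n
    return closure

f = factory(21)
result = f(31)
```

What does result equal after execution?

Step 1: factory(21) creates a closure capturing n = 21.
Step 2: f(31) computes 31 - 21 = 10.
Step 3: result = 10

The answer is 10.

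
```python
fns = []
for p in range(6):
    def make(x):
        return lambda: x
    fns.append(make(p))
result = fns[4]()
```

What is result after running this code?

Step 1: make(p) creates a new scope capturing x = p at call time.
Step 2: fns[4] = make(4), so its lambda captures x = 4.
Step 3: result = 4 (closure factory fixes late binding)

The answer is 4.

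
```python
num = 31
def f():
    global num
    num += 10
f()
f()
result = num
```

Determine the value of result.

Step 1: num = 31.
Step 2: First f(): num = 31 + 10 = 41.
Step 3: Second f(): num = 41 + 10 = 51. result = 51

The answer is 51.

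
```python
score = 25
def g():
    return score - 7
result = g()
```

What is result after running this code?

Step 1: score = 25 is defined globally.
Step 2: g() looks up score from global scope = 25, then computes 25 - 7 = 18.
Step 3: result = 18

The answer is 18.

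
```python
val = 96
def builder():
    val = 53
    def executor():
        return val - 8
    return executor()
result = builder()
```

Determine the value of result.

Step 1: builder() shadows global val with val = 53.
Step 2: executor() finds val = 53 in enclosing scope, computes 53 - 8 = 45.
Step 3: result = 45

The answer is 45.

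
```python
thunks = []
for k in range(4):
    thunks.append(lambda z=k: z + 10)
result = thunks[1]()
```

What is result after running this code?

Step 1: Default argument z=k captures k's value at definition time.
Step 2: thunks[1] was defined when k = 1, so z defaults to 1.
Step 3: result = 1 + 10 = 11 (default arg fixes the late binding issue)

The answer is 11.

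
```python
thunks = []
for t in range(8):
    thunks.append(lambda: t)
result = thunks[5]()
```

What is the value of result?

Step 1: The loop creates 8 lambdas, all referencing the same variable t.
Step 2: After the loop, t = 7 (final value).
Step 3: thunks[5]() looks up t at call time and finds 7. This is the late binding gotcha. result = 7

The answer is 7.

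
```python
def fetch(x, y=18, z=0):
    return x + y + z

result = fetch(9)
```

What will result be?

Step 1: fetch(9) uses defaults y = 18, z = 0.
Step 2: Returns 9 + 18 + 0 = 27.
Step 3: result = 27

The answer is 27.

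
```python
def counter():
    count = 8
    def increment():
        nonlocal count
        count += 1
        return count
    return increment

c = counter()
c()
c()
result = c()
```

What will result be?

Step 1: counter() creates closure with count = 8.
Step 2: Each c() call increments count via nonlocal. After 3 calls: 8 + 3 = 11.
Step 3: result = 11

The answer is 11.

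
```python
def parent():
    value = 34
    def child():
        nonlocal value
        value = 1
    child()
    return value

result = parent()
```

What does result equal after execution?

Step 1: parent() sets value = 34.
Step 2: child() uses nonlocal to reassign value = 1.
Step 3: result = 1

The answer is 1.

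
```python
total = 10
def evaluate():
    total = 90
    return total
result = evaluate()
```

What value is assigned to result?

Step 1: Global total = 10.
Step 2: evaluate() creates local total = 90, shadowing the global.
Step 3: Returns local total = 90. result = 90

The answer is 90.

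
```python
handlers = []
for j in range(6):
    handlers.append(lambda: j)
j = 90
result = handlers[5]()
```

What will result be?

Step 1: Lambdas capture the variable j by reference, not by value.
Step 2: After the loop, j is reassigned to 90.
Step 3: handlers[5]() looks up the current j = 90. result = 90

The answer is 90.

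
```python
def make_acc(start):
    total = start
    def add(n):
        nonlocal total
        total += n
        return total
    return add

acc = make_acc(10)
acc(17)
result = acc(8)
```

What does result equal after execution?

Step 1: make_acc(10) creates closure with total = 10.
Step 2: First acc(17): total = 10 + 17 = 27.
Step 3: Second acc(8): total = 27 + 8 = 35. result = 35

The answer is 35.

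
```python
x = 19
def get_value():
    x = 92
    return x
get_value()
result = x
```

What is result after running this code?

Step 1: x = 19 globally.
Step 2: get_value() creates a LOCAL x = 92 (no global keyword!).
Step 3: The global x is unchanged. result = 19

The answer is 19.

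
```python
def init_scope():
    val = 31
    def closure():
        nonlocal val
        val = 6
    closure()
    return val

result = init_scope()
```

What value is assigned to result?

Step 1: init_scope() sets val = 31.
Step 2: closure() uses nonlocal to reassign val = 6.
Step 3: result = 6

The answer is 6.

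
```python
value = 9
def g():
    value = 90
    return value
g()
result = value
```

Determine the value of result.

Step 1: value = 9 globally.
Step 2: g() creates a LOCAL value = 90 (no global keyword!).
Step 3: The global value is unchanged. result = 9

The answer is 9.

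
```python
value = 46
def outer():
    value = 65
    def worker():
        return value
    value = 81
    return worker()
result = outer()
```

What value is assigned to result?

Step 1: outer() sets value = 65, then later value = 81.
Step 2: worker() is called after value is reassigned to 81. Closures capture variables by reference, not by value.
Step 3: result = 81

The answer is 81.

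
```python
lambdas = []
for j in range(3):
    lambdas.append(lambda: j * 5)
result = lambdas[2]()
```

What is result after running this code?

Step 1: All lambdas reference the same variable j (late binding).
Step 2: After the loop, j = 2. Every lambda returns j * 5.
Step 3: lambdas[2]() = 2 * 5 = 10

The answer is 10.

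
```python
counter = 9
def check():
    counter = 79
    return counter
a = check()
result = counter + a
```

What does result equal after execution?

Step 1: Global counter = 9. check() returns local counter = 79.
Step 2: a = 79. Global counter still = 9.
Step 3: result = 9 + 79 = 88

The answer is 88.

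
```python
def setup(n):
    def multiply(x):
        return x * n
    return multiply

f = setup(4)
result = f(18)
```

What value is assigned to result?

Step 1: setup(4) returns multiply closure with n = 4.
Step 2: f(18) computes 18 * 4 = 72.
Step 3: result = 72

The answer is 72.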